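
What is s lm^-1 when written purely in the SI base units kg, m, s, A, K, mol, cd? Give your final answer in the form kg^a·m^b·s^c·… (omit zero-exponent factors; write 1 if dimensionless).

lm = cd·sr = cd (luminous flux; sr is dimensionless).
So lm⁻¹ = cd⁻¹.
Combining: s·lm⁻¹ = s · cd⁻¹ = s·cd⁻¹.

s·cd⁻¹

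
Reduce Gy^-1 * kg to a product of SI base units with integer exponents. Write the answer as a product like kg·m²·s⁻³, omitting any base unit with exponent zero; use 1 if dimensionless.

kg·m⁻²·s²

Gy = J/kg (absorbed dose = energy per mass),
    = m²·s⁻².
So Gy⁻¹ = m⁻²·s².
Combining: Gy⁻¹·kg = (m⁻²·s²) · kg = kg·m⁻²·s².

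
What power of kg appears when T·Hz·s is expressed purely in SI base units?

1

T = Wb/m² (flux density = flux per area),
    = kg·s⁻²·A⁻¹.
Hz = 1/s = s⁻¹ (frequency is cycles per second).
Combining: T·Hz·s = (kg·s⁻²·A⁻¹) · s⁻¹ · s = kg·s⁻²·A⁻¹.
The exponent of kg is 1.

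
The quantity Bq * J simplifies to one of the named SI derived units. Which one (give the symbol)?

W

Bq = s⁻¹.
J = kg·m²·s⁻².
Combining: Bq·J = s⁻¹ · (kg·m²·s⁻²) = kg·m²·s⁻³.
kg·m²·s⁻³ is the base-SI form of the watt.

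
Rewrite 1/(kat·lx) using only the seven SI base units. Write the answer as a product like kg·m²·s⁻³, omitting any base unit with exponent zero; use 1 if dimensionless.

kat = mol/s = s⁻¹·mol (catalytic activity).
So kat⁻¹ = s·mol⁻¹.
lx = lm/m² (illuminance = luminous flux per area),
    = m⁻²·cd.
So lx⁻¹ = m²·cd⁻¹.
Combining: kat⁻¹·lx⁻¹ = (s·mol⁻¹) · (m²·cd⁻¹) = m²·s·mol⁻¹·cd⁻¹.

m²·s·mol⁻¹·cd⁻¹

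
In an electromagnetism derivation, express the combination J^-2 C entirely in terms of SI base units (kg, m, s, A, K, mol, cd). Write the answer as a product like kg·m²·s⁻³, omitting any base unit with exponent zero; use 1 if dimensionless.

J = N·m (work = force × distance),
    = kg·m²·s⁻².
So J⁻² = kg⁻²·m⁻⁴·s⁴.
C = A·s = s·A (charge = current × time).
Combining: J⁻²·C = (kg⁻²·m⁻⁴·s⁴) · (s·A) = kg⁻²·m⁻⁴·s⁵·A.

kg⁻²·m⁻⁴·s⁵·A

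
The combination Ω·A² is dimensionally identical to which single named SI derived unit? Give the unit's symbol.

Ω = V/A (resistance = voltage per current),
    = kg·m²·s⁻³·A⁻².
Combining: Ω·A² = (kg·m²·s⁻³·A⁻²) · A² = kg·m²·s⁻³.
kg·m²·s⁻³ is the base-SI form of the watt.

W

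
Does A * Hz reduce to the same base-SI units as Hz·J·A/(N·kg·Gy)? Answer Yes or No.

No

Left side:
  Hz = 1/s = s⁻¹ (frequency is cycles per second).
  Combining: A·Hz = A · s⁻¹ = s⁻¹·A.
Right side:
  N = kg·m·s⁻².
  So N⁻¹ = kg⁻¹·m⁻¹·s².
  Hz = s⁻¹.
  J = kg·m²·s⁻².
  Gy = m²·s⁻².
  So Gy⁻¹ = m⁻²·s².
  Combining: N⁻¹·kg⁻¹·Hz·J·Gy⁻¹·A = (kg⁻¹·m⁻¹·s²) · kg⁻¹ · s⁻¹ · (kg·m²·s⁻²) · (m⁻²·s²) · A = kg⁻¹·m⁻¹·s·A.
Left is s⁻¹·A; right is kg⁻¹·m⁻¹·s·A — different.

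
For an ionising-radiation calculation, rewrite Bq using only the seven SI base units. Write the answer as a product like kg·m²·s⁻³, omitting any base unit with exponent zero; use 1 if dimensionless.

Bq = s⁻¹.

s⁻¹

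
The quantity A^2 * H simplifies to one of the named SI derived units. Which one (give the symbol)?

J

H = kg·m²·s⁻²·A⁻².
Combining: A²·H = A² · (kg·m²·s⁻²·A⁻²) = kg·m²·s⁻².
kg·m²·s⁻² is the base-SI form of the joule.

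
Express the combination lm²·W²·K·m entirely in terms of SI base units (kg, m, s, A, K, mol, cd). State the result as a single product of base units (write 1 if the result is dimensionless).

lm = cd·sr = cd (luminous flux; sr is dimensionless).
So lm² = cd².
W = J/s (power = energy per time),
    = kg·m²·s⁻³.
So W² = kg²·m⁴·s⁻⁶.
Combining: lm²·W²·K·m = cd² · (kg²·m⁴·s⁻⁶) · K · m = kg²·m⁵·s⁻⁶·K·cd².

kg²·m⁵·s⁻⁶·K·cd²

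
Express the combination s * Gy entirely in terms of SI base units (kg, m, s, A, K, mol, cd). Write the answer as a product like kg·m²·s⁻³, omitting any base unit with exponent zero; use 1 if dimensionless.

m²·s⁻¹

Gy = J/kg (absorbed dose = energy per mass),
    = m²·s⁻².
Combining: s·Gy = s · (m²·s⁻²) = m²·s⁻¹.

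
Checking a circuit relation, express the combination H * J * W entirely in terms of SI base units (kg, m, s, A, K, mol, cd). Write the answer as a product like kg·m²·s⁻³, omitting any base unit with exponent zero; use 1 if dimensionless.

kg³·m⁶·s⁻⁷·A⁻²

H = Wb/A (inductance = flux per current),
    = kg·m²·s⁻²·A⁻².
J = N·m (work = force × distance),
    = kg·m²·s⁻².
W = J/s (power = energy per time),
    = kg·m²·s⁻³.
Combining: H·J·W = (kg·m²·s⁻²·A⁻²) · (kg·m²·s⁻²) · (kg·m²·s⁻³) = kg³·m⁶·s⁻⁷·A⁻².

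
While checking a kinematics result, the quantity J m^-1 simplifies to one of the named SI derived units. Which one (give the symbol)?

N

J = kg·m²·s⁻².
Combining: J·m⁻¹ = (kg·m²·s⁻²) · m⁻¹ = kg·m·s⁻².
kg·m·s⁻² is the base-SI form of the newton.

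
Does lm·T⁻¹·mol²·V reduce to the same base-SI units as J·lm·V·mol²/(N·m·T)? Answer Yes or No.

Left side:
  lm = cd·sr = cd (luminous flux; sr is dimensionless).
  T = Wb/m² (flux density = flux per area),
      = kg·s⁻²·A⁻¹.
  So T⁻¹ = kg⁻¹·s²·A.
  V = W/A (potential = power per current),
      = kg·m²·s⁻³·A⁻¹.
  Combining: lm·T⁻¹·mol²·V = cd · (kg⁻¹·s²·A) · mol² · (kg·m²·s⁻³·A⁻¹) = m²·s⁻¹·mol²·cd.
Right side:
  J = N·m (work = force × distance),
      = kg·m²·s⁻².
  lm = cd·sr = cd (luminous flux; sr is dimensionless).
  N = kg·m/s² = kg·m·s⁻² (force = mass × acceleration).
  So N⁻¹ = kg⁻¹·m⁻¹·s².
  T = Wb/m² (flux density = flux per area),
      = kg·s⁻²·A⁻¹.
  So T⁻¹ = kg⁻¹·s²·A.
  V = W/A (potential = power per current),
      = kg·m²·s⁻³·A⁻¹.
  Combining: J·lm·N⁻¹·m⁻¹·T⁻¹·V·mol² = (kg·m²·s⁻²) · cd · (kg⁻¹·m⁻¹·s²) · m⁻¹ · (kg⁻¹·s²·A) · (kg·m²·s⁻³·A⁻¹) · mol² = m²·s⁻¹·mol²·cd.
Both reduce to m²·s⁻¹·mol²·cd.

Yes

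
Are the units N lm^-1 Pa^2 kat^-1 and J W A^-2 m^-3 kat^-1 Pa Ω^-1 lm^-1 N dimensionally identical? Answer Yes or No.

Left side:
  N = kg·m/s² = kg·m·s⁻² (force = mass × acceleration).
  lm = cd·sr = cd (luminous flux; sr is dimensionless).
  So lm⁻¹ = cd⁻¹.
  Pa = N/m² (pressure = force per area),
      = kg·m⁻¹·s⁻².
  So Pa² = kg²·m⁻²·s⁻⁴.
  kat = mol/s = s⁻¹·mol (catalytic activity).
  So kat⁻¹ = s·mol⁻¹.
  Combining: N·lm⁻¹·Pa²·kat⁻¹ = (kg·m·s⁻²) · cd⁻¹ · (kg²·m⁻²·s⁻⁴) · (s·mol⁻¹) = kg³·m⁻¹·s⁻⁵·mol⁻¹·cd⁻¹.
Right side:
  J = kg·m²·s⁻².
  W = kg·m²·s⁻³.
  kat = s⁻¹·mol.
  So kat⁻¹ = s·mol⁻¹.
  Pa = kg·m⁻¹·s⁻².
  Ω = kg·m²·s⁻³·A⁻².
  So Ω⁻¹ = kg⁻¹·m⁻²·s³·A².
  lm = cd.
  So lm⁻¹ = cd⁻¹.
  N = kg·m·s⁻².
  Combining: J·W·A⁻²·m⁻³·kat⁻¹·Pa·Ω⁻¹·lm⁻¹·N = (kg·m²·s⁻²) · (kg·m²·s⁻³) · A⁻² · m⁻³ · (s·mol⁻¹) · (kg·m⁻¹·s⁻²) · (kg⁻¹·m⁻²·s³·A²) · cd⁻¹ · (kg·m·s⁻²) = kg³·m⁻¹·s⁻⁵·mol⁻¹·cd⁻¹.
Both reduce to kg³·m⁻¹·s⁻⁵·mol⁻¹·cd⁻¹.

Yes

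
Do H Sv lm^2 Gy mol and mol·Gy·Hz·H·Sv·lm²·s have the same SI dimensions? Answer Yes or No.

Yes

Left side:
  H = kg·m²·s⁻²·A⁻².
  Sv = m²·s⁻².
  lm = cd.
  So lm² = cd².
  Gy = m²·s⁻².
  Combining: H·Sv·lm²·Gy·mol = (kg·m²·s⁻²·A⁻²) · (m²·s⁻²) · cd² · (m²·s⁻²) · mol = kg·m⁶·s⁻⁶·A⁻²·mol·cd².
Right side:
  Gy = m²·s⁻².
  Hz = s⁻¹.
  H = kg·m²·s⁻²·A⁻².
  Sv = m²·s⁻².
  lm = cd.
  So lm² = cd².
  Combining: mol·Gy·Hz·H·Sv·lm²·s = mol · (m²·s⁻²) · s⁻¹ · (kg·m²·s⁻²·A⁻²) · (m²·s⁻²) · cd² · s = kg·m⁶·s⁻⁶·A⁻²·mol·cd².
Both reduce to kg·m⁶·s⁻⁶·A⁻²·mol·cd².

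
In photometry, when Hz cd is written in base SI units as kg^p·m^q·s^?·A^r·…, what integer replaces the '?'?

Hz = s⁻¹.
Combining: Hz·cd = s⁻¹ · cd = s⁻¹·cd.
The exponent of s is -1.

-1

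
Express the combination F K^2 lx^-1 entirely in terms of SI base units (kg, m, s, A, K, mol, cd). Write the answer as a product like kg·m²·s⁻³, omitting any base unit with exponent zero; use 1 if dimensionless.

F = C/V (capacitance = charge per voltage),
    = A·s/(kg·m²·s⁻³·A⁻¹) (substituting C and V),
    = kg⁻¹·m⁻²·s⁴·A².
lx = lm/m² (illuminance = luminous flux per area),
    = m⁻²·cd.
So lx⁻¹ = m²·cd⁻¹.
Combining: F·K²·lx⁻¹ = (kg⁻¹·m⁻²·s⁴·A²) · K² · (m²·cd⁻¹) = kg⁻¹·s⁴·A²·K²·cd⁻¹.

kg⁻¹·s⁴·A²·K²·cd⁻¹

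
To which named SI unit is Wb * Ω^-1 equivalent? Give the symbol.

Wb = kg·m²·s⁻²·A⁻¹.
Ω = kg·m²·s⁻³·A⁻².
So Ω⁻¹ = kg⁻¹·m⁻²·s³·A².
Combining: Wb·Ω⁻¹ = (kg·m²·s⁻²·A⁻¹) · (kg⁻¹·m⁻²·s³·A²) = s·A.
s·A is the base-SI form of the coulomb.

C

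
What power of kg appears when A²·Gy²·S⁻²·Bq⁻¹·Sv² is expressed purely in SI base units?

2

Gy = m²·s⁻².
So Gy² = m⁴·s⁻⁴.
S = kg⁻¹·m⁻²·s³·A².
So S⁻² = kg²·m⁴·s⁻⁶·A⁻⁴.
Bq = s⁻¹.
So Bq⁻¹ = s.
Sv = m²·s⁻².
So Sv² = m⁴·s⁻⁴.
Combining: A²·Gy²·S⁻²·Bq⁻¹·Sv² = A² · (m⁴·s⁻⁴) · (kg²·m⁴·s⁻⁶·A⁻⁴) · s · (m⁴·s⁻⁴) = kg²·m¹²·s⁻¹³·A⁻².
The exponent of kg is 2.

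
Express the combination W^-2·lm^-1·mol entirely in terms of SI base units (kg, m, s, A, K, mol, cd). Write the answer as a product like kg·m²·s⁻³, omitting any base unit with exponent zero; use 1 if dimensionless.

kg⁻²·m⁻⁴·s⁶·mol·cd⁻¹

W = J/s (power = energy per time),
    = kg·m²·s⁻³.
So W⁻² = kg⁻²·m⁻⁴·s⁶.
lm = cd·sr = cd (luminous flux; sr is dimensionless).
So lm⁻¹ = cd⁻¹.
Combining: W⁻²·lm⁻¹·mol = (kg⁻²·m⁻⁴·s⁶) · cd⁻¹ · mol = kg⁻²·m⁻⁴·s⁶·mol·cd⁻¹.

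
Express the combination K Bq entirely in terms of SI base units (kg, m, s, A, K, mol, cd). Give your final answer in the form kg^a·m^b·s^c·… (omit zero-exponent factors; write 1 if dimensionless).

Bq = 1/s = s⁻¹ (activity is decays per second).
Combining: K·Bq = K · s⁻¹ = s⁻¹·K.

s⁻¹·K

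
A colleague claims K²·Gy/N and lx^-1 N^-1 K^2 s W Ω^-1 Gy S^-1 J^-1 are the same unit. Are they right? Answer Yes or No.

Left side:
  N = kg·m/s² = kg·m·s⁻² (force = mass × acceleration).
  So N⁻¹ = kg⁻¹·m⁻¹·s².
  Gy = J/kg (absorbed dose = energy per mass),
      = m²·s⁻².
  Combining: K²·N⁻¹·Gy = K² · (kg⁻¹·m⁻¹·s²) · (m²·s⁻²) = kg⁻¹·m·K².
Right side:
  lx = m⁻²·cd.
  So lx⁻¹ = m²·cd⁻¹.
  N = kg·m·s⁻².
  So N⁻¹ = kg⁻¹·m⁻¹·s².
  W = kg·m²·s⁻³.
  Ω = kg·m²·s⁻³·A⁻².
  So Ω⁻¹ = kg⁻¹·m⁻²·s³·A².
  Gy = m²·s⁻².
  S = kg⁻¹·m⁻²·s³·A².
  So S⁻¹ = kg·m²·s⁻³·A⁻².
  J = kg·m²·s⁻².
  So J⁻¹ = kg⁻¹·m⁻²·s².
  Combining: lx⁻¹·N⁻¹·K²·s·W·Ω⁻¹·Gy·S⁻¹·J⁻¹ = (m²·cd⁻¹) · (kg⁻¹·m⁻¹·s²) · K² · s · (kg·m²·s⁻³) · (kg⁻¹·m⁻²·s³·A²) · (m²·s⁻²) · (kg·m²·s⁻³·A⁻²) · (kg⁻¹·m⁻²·s²) = kg⁻¹·m³·K²·cd⁻¹.
Left is kg⁻¹·m·K²; right is kg⁻¹·m³·K²·cd⁻¹ — different.

No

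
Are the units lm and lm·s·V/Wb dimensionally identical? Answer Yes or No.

Left side:
  lm = cd.
Right side:
  Wb = kg·m²·s⁻²·A⁻¹.
  So Wb⁻¹ = kg⁻¹·m⁻²·s²·A.
  lm = cd.
  V = kg·m²·s⁻³·A⁻¹.
  Combining: Wb⁻¹·lm·s·V = (kg⁻¹·m⁻²·s²·A) · cd · s · (kg·m²·s⁻³·A⁻¹) = cd.
Both reduce to cd.

Yes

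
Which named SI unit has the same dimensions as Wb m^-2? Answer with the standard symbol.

T

Wb = V·s (flux: a volt is a weber per second),
    = kg·m²·s⁻²·A⁻¹.
Combining: Wb·m⁻² = (kg·m²·s⁻²·A⁻¹) · m⁻² = kg·s⁻²·A⁻¹.
kg·s⁻²·A⁻¹ is the base-SI form of the tesla.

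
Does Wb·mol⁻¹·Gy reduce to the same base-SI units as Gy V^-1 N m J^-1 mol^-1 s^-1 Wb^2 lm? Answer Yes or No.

No

Left side:
  Wb = kg·m²·s⁻²·A⁻¹.
  Gy = m²·s⁻².
  Combining: Wb·mol⁻¹·Gy = (kg·m²·s⁻²·A⁻¹) · mol⁻¹ · (m²·s⁻²) = kg·m⁴·s⁻⁴·A⁻¹·mol⁻¹.
Right side:
  Gy = J/kg (absorbed dose = energy per mass),
      = m²·s⁻².
  V = W/A (potential = power per current),
      = kg·m²·s⁻³·A⁻¹.
  So V⁻¹ = kg⁻¹·m⁻²·s³·A.
  N = kg·m/s² = kg·m·s⁻² (force = mass × acceleration).
  J = N·m (work = force × distance),
      = kg·m²·s⁻².
  So J⁻¹ = kg⁻¹·m⁻²·s².
  Wb = V·s (flux: a volt is a weber per second),
      = kg·m²·s⁻²·A⁻¹.
  So Wb² = kg²·m⁴·s⁻⁴·A⁻².
  lm = cd·sr = cd (luminous flux; sr is dimensionless).
  Combining: Gy·V⁻¹·N·m·J⁻¹·mol⁻¹·s⁻¹·Wb²·lm = (m²·s⁻²) · (kg⁻¹·m⁻²·s³·A) · (kg·m·s⁻²) · m · (kg⁻¹·m⁻²·s²) · mol⁻¹ · s⁻¹ · (kg²·m⁴·s⁻⁴·A⁻²) · cd = kg·m⁴·s⁻⁴·A⁻¹·mol⁻¹·cd.
Left is kg·m⁴·s⁻⁴·A⁻¹·mol⁻¹; right is kg·m⁴·s⁻⁴·A⁻¹·mol⁻¹·cd — different.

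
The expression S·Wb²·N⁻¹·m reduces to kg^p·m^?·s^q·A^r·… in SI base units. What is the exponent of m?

2

S = 1/Ω (conductance is reciprocal resistance),
    = kg⁻¹·m⁻²·s³·A².
Wb = V·s (flux: a volt is a weber per second),
    = kg·m²·s⁻²·A⁻¹.
So Wb² = kg²·m⁴·s⁻⁴·A⁻².
N = kg·m/s² = kg·m·s⁻² (force = mass × acceleration).
So N⁻¹ = kg⁻¹·m⁻¹·s².
Combining: S·Wb²·N⁻¹·m = (kg⁻¹·m⁻²·s³·A²) · (kg²·m⁴·s⁻⁴·A⁻²) · (kg⁻¹·m⁻¹·s²) · m = m²·s.
The exponent of m is 2.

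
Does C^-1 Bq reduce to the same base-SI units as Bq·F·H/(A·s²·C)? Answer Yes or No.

Left side:
  C = A·s = s·A (charge = current × time).
  So C⁻¹ = s⁻¹·A⁻¹.
  Bq = 1/s = s⁻¹ (activity is decays per second).
  Combining: C⁻¹·Bq = (s⁻¹·A⁻¹) · s⁻¹ = s⁻²·A⁻¹.
Right side:
  Bq = s⁻¹.
  F = kg⁻¹·m⁻²·s⁴·A².
  H = kg·m²·s⁻²·A⁻².
  C = s·A.
  So C⁻¹ = s⁻¹·A⁻¹.
  Combining: A⁻¹·s⁻²·Bq·F·H·C⁻¹ = A⁻¹ · s⁻² · s⁻¹ · (kg⁻¹·m⁻²·s⁴·A²) · (kg·m²·s⁻²·A⁻²) · (s⁻¹·A⁻¹) = s⁻²·A⁻².
Left is s⁻²·A⁻¹; right is s⁻²·A⁻² — different.

No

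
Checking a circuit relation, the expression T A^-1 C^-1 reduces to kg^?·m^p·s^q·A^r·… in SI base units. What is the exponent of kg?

1

T = kg·s⁻²·A⁻¹.
C = s·A.
So C⁻¹ = s⁻¹·A⁻¹.
Combining: T·A⁻¹·C⁻¹ = (kg·s⁻²·A⁻¹) · A⁻¹ · (s⁻¹·A⁻¹) = kg·s⁻³·A⁻³.
The exponent of kg is 1.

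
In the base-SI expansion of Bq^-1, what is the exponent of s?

1

Bq = s⁻¹.
So Bq⁻¹ = s.
The exponent of s is 1.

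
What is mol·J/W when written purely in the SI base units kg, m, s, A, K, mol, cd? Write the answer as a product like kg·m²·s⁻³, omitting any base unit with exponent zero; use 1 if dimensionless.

W = J/s (power = energy per time),
    = kg·m²·s⁻³.
So W⁻¹ = kg⁻¹·m⁻²·s³.
J = N·m (work = force × distance),
    = kg·m²·s⁻².
Combining: mol·W⁻¹·J = mol · (kg⁻¹·m⁻²·s³) · (kg·m²·s⁻²) = s·mol.

s·mol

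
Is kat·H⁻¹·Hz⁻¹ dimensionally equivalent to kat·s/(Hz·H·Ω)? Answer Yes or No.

Left side:
  kat = mol/s = s⁻¹·mol (catalytic activity).
  H = Wb/A (inductance = flux per current),
      = kg·m²·s⁻²·A⁻².
  So H⁻¹ = kg⁻¹·m⁻²·s²·A².
  Hz = 1/s = s⁻¹ (frequency is cycles per second).
  So Hz⁻¹ = s.
  Combining: kat·H⁻¹·Hz⁻¹ = (s⁻¹·mol) · (kg⁻¹·m⁻²·s²·A²) · s = kg⁻¹·m⁻²·s²·A²·mol.
Right side:
  Hz = 1/s = s⁻¹ (frequency is cycles per second).
  So Hz⁻¹ = s.
  H = Wb/A (inductance = flux per current),
      = kg·m²·s⁻²·A⁻².
  So H⁻¹ = kg⁻¹·m⁻²·s²·A².
  kat = mol/s = s⁻¹·mol (catalytic activity).
  Ω = V/A (resistance = voltage per current),
      = kg·m²·s⁻³·A⁻².
  So Ω⁻¹ = kg⁻¹·m⁻²·s³·A².
  Combining: Hz⁻¹·H⁻¹·kat·s·Ω⁻¹ = s · (kg⁻¹·m⁻²·s²·A²) · (s⁻¹·mol) · s · (kg⁻¹·m⁻²·s³·A²) = kg⁻²·m⁻⁴·s⁶·A⁴·mol.
Left is kg⁻¹·m⁻²·s²·A²·mol; right is kg⁻²·m⁻⁴·s⁶·A⁴·mol — different.

No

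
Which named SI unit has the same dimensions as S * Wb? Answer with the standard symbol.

C

S = 1/Ω (conductance is reciprocal resistance),
    = kg⁻¹·m⁻²·s³·A².
Wb = V·s (flux: a volt is a weber per second),
    = kg·m²·s⁻²·A⁻¹.
Combining: S·Wb = (kg⁻¹·m⁻²·s³·A²) · (kg·m²·s⁻²·A⁻¹) = s·A.
s·A is the base-SI form of the coulomb.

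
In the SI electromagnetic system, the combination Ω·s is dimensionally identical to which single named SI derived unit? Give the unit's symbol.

H

Ω = kg·m²·s⁻³·A⁻².
Combining: Ω·s = (kg·m²·s⁻³·A⁻²) · s = kg·m²·s⁻²·A⁻².
kg·m²·s⁻²·A⁻² is the base-SI form of the henry.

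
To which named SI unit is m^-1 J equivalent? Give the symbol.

N

J = kg·m²·s⁻².
Combining: m⁻¹·J = m⁻¹ · (kg·m²·s⁻²) = kg·m·s⁻².
kg·m·s⁻² is the base-SI form of the newton.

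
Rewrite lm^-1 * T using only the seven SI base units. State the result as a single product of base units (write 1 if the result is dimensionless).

lm = cd·sr = cd (luminous flux; sr is dimensionless).
So lm⁻¹ = cd⁻¹.
T = Wb/m² (flux density = flux per area),
    = kg·s⁻²·A⁻¹.
Combining: lm⁻¹·T = cd⁻¹ · (kg·s⁻²·A⁻¹) = kg·s⁻²·A⁻¹·cd⁻¹.

kg·s⁻²·A⁻¹·cd⁻¹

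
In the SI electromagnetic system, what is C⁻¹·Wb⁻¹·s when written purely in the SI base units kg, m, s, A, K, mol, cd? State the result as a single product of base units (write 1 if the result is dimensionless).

kg⁻¹·m⁻²·s²

C = A·s = s·A (charge = current × time).
So C⁻¹ = s⁻¹·A⁻¹.
Wb = V·s (flux: a volt is a weber per second),
    = kg·m²·s⁻²·A⁻¹.
So Wb⁻¹ = kg⁻¹·m⁻²·s²·A.
Combining: C⁻¹·Wb⁻¹·s = (s⁻¹·A⁻¹) · (kg⁻¹·m⁻²·s²·A) · s = kg⁻¹·m⁻²·s².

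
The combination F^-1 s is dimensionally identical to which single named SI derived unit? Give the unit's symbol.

F = C/V (capacitance = charge per voltage),
    = A·s/(kg·m²·s⁻³·A⁻¹) (substituting C and V),
    = kg⁻¹·m⁻²·s⁴·A².
So F⁻¹ = kg·m²·s⁻⁴·A⁻².
Combining: F⁻¹·s = (kg·m²·s⁻⁴·A⁻²) · s = kg·m²·s⁻³·A⁻².
kg·m²·s⁻³·A⁻² is the base-SI form of the ohm.

Ω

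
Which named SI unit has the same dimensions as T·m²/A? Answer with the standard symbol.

T = kg·s⁻²·A⁻¹.
Combining: T·A⁻¹·m² = (kg·s⁻²·A⁻¹) · A⁻¹ · m² = kg·m²·s⁻²·A⁻².
kg·m²·s⁻²·A⁻² is the base-SI form of the henry.

H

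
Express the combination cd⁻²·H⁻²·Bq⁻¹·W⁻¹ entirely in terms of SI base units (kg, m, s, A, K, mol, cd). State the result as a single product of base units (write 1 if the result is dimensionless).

H = Wb/A (inductance = flux per current),
    = kg·m²·s⁻²·A⁻².
So H⁻² = kg⁻²·m⁻⁴·s⁴·A⁴.
Bq = 1/s = s⁻¹ (activity is decays per second).
So Bq⁻¹ = s.
W = J/s (power = energy per time),
    = kg·m²·s⁻³.
So W⁻¹ = kg⁻¹·m⁻²·s³.
Combining: cd⁻²·H⁻²·Bq⁻¹·W⁻¹ = cd⁻² · (kg⁻²·m⁻⁴·s⁴·A⁴) · s · (kg⁻¹·m⁻²·s³) = kg⁻³·m⁻⁶·s⁸·A⁴·cd⁻².

kg⁻³·m⁻⁶·s⁸·A⁴·cd⁻²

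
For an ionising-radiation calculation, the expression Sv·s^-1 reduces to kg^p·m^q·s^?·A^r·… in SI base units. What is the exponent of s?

-3

Sv = m²·s⁻².
Combining: Sv·s⁻¹ = (m²·s⁻²) · s⁻¹ = m²·s⁻³.
The exponent of s is -3.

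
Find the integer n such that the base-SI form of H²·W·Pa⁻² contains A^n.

H = Wb/A (inductance = flux per current),
    = kg·m²·s⁻²·A⁻².
So H² = kg²·m⁴·s⁻⁴·A⁻⁴.
W = J/s (power = energy per time),
    = kg·m²·s⁻³.
Pa = N/m² (pressure = force per area),
    = kg·m⁻¹·s⁻².
So Pa⁻² = kg⁻²·m²·s⁴.
Combining: H²·W·Pa⁻² = (kg²·m⁴·s⁻⁴·A⁻⁴) · (kg·m²·s⁻³) · (kg⁻²·m²·s⁴) = kg·m⁸·s⁻³·A⁻⁴.
The exponent of A is -4.

-4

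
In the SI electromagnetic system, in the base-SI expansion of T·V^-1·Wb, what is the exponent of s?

-1

T = Wb/m² (flux density = flux per area),
    = kg·s⁻²·A⁻¹.
V = W/A (potential = power per current),
    = kg·m²·s⁻³·A⁻¹.
So V⁻¹ = kg⁻¹·m⁻²·s³·A.
Wb = V·s (flux: a volt is a weber per second),
    = kg·m²·s⁻²·A⁻¹.
Combining: T·V⁻¹·Wb = (kg·s⁻²·A⁻¹) · (kg⁻¹·m⁻²·s³·A) · (kg·m²·s⁻²·A⁻¹) = kg·s⁻¹·A⁻¹.
The exponent of s is -1.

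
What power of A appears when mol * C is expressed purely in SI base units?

1

C = s·A.
Combining: mol·C = mol · (s·A) = s·A·mol.
The exponent of A is 1.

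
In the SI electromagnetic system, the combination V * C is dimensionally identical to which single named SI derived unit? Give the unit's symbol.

J

V = W/A (potential = power per current),
    = kg·m²·s⁻³·A⁻¹.
C = A·s = s·A (charge = current × time).
Combining: V·C = (kg·m²·s⁻³·A⁻¹) · (s·A) = kg·m²·s⁻².
kg·m²·s⁻² is the base-SI form of the joule.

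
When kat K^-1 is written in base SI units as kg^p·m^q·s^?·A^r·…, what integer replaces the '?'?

kat = s⁻¹·mol.
Combining: kat·K⁻¹ = (s⁻¹·mol) · K⁻¹ = s⁻¹·K⁻¹·mol.
The exponent of s is -1.

-1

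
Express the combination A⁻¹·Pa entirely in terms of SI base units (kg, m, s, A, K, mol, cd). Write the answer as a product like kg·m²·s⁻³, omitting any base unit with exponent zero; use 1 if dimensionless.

kg·m⁻¹·s⁻²·A⁻¹

Pa = N/m² (pressure = force per area),
    = kg·m⁻¹·s⁻².
Combining: A⁻¹·Pa = A⁻¹ · (kg·m⁻¹·s⁻²) = kg·m⁻¹·s⁻²·A⁻¹.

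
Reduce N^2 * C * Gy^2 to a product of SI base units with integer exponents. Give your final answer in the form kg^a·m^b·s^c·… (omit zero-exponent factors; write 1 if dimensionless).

N = kg·m/s² = kg·m·s⁻² (force = mass × acceleration).
So N² = kg²·m²·s⁻⁴.
C = A·s = s·A (charge = current × time).
Gy = J/kg (absorbed dose = energy per mass),
    = m²·s⁻².
So Gy² = m⁴·s⁻⁴.
Combining: N²·C·Gy² = (kg²·m²·s⁻⁴) · (s·A) · (m⁴·s⁻⁴) = kg²·m⁶·s⁻⁷·A.

kg²·m⁶·s⁻⁷·A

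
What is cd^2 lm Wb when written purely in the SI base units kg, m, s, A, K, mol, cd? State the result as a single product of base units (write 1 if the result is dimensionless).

kg·m²·s⁻²·A⁻¹·cd³

lm = cd.
Wb = kg·m²·s⁻²·A⁻¹.
Combining: cd²·lm·Wb = cd² · cd · (kg·m²·s⁻²·A⁻¹) = kg·m²·s⁻²·A⁻¹·cd³.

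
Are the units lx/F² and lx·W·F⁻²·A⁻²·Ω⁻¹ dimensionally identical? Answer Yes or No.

Yes

Left side:
  F = C/V (capacitance = charge per voltage),
      = A·s/(kg·m²·s⁻³·A⁻¹) (substituting C and V),
      = kg⁻¹·m⁻²·s⁴·A².
  So F⁻² = kg²·m⁴·s⁻⁸·A⁻⁴.
  lx = lm/m² (illuminance = luminous flux per area),
      = m⁻²·cd.
  Combining: F⁻²·lx = (kg²·m⁴·s⁻⁸·A⁻⁴) · (m⁻²·cd) = kg²·m²·s⁻⁸·A⁻⁴·cd.
Right side:
  lx = lm/m² (illuminance = luminous flux per area),
      = m⁻²·cd.
  W = J/s (power = energy per time),
      = kg·m²·s⁻³.
  F = C/V (capacitance = charge per voltage),
      = A·s/(kg·m²·s⁻³·A⁻¹) (substituting C and V),
      = kg⁻¹·m⁻²·s⁴·A².
  So F⁻² = kg²·m⁴·s⁻⁸·A⁻⁴.
  Ω = V/A (resistance = voltage per current),
      = kg·m²·s⁻³·A⁻².
  So Ω⁻¹ = kg⁻¹·m⁻²·s³·A².
  Combining: lx·W·F⁻²·A⁻²·Ω⁻¹ = (m⁻²·cd) · (kg·m²·s⁻³) · (kg²·m⁴·s⁻⁸·A⁻⁴) · A⁻² · (kg⁻¹·m⁻²·s³·A²) = kg²·m²·s⁻⁸·A⁻⁴·cd.
Both reduce to kg²·m²·s⁻⁸·A⁻⁴·cd.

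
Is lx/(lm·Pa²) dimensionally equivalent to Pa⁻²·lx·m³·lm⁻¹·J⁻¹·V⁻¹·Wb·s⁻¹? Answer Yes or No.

No

Left side:
  lm = cd·sr = cd (luminous flux; sr is dimensionless).
  So lm⁻¹ = cd⁻¹.
  lx = lm/m² (illuminance = luminous flux per area),
      = m⁻²·cd.
  Pa = N/m² (pressure = force per area),
      = kg·m⁻¹·s⁻².
  So Pa⁻² = kg⁻²·m²·s⁴.
  Combining: lm⁻¹·lx·Pa⁻² = cd⁻¹ · (m⁻²·cd) · (kg⁻²·m²·s⁴) = kg⁻²·s⁴.
Right side:
  Pa = N/m² (pressure = force per area),
      = kg·m⁻¹·s⁻².
  So Pa⁻² = kg⁻²·m²·s⁴.
  lx = lm/m² (illuminance = luminous flux per area),
      = m⁻²·cd.
  lm = cd·sr = cd (luminous flux; sr is dimensionless).
  So lm⁻¹ = cd⁻¹.
  J = N·m (work = force × distance),
      = kg·m²·s⁻².
  So J⁻¹ = kg⁻¹·m⁻²·s².
  V = W/A (potential = power per current),
      = kg·m²·s⁻³·A⁻¹.
  So V⁻¹ = kg⁻¹·m⁻²·s³·A.
  Wb = V·s (flux: a volt is a weber per second),
      = kg·m²·s⁻²·A⁻¹.
  Combining: Pa⁻²·lx·m³·lm⁻¹·J⁻¹·V⁻¹·Wb·s⁻¹ = (kg⁻²·m²·s⁴) · (m⁻²·cd) · m³ · cd⁻¹ · (kg⁻¹·m⁻²·s²) · (kg⁻¹·m⁻²·s³·A) · (kg·m²·s⁻²·A⁻¹) · s⁻¹ = kg⁻³·m·s⁶.
Left is kg⁻²·s⁴; right is kg⁻³·m·s⁶ — different.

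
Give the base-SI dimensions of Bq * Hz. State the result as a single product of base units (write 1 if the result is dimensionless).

s⁻²

Bq = s⁻¹.
Hz = s⁻¹.
Combining: Bq·Hz = s⁻¹ · s⁻¹ = s⁻².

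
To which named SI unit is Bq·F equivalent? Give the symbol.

S

Bq = 1/s = s⁻¹ (activity is decays per second).
F = C/V (capacitance = charge per voltage),
    = A·s/(kg·m²·s⁻³·A⁻¹) (substituting C and V),
    = kg⁻¹·m⁻²·s⁴·A².
Combining: Bq·F = s⁻¹ · (kg⁻¹·m⁻²·s⁴·A²) = kg⁻¹·m⁻²·s³·A².
kg⁻¹·m⁻²·s³·A² is the base-SI form of the siemens.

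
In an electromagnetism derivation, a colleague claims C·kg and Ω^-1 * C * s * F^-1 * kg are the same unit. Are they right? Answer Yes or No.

Yes

Left side:
  C = A·s = s·A (charge = current × time).
  Combining: C·kg = (s·A) · kg = kg·s·A.
Right side:
  Ω = kg·m²·s⁻³·A⁻².
  So Ω⁻¹ = kg⁻¹·m⁻²·s³·A².
  C = s·A.
  F = kg⁻¹·m⁻²·s⁴·A².
  So F⁻¹ = kg·m²·s⁻⁴·A⁻².
  Combining: Ω⁻¹·C·s·F⁻¹·kg = (kg⁻¹·m⁻²·s³·A²) · (s·A) · s · (kg·m²·s⁻⁴·A⁻²) · kg = kg·s·A.
Both reduce to kg·s·A.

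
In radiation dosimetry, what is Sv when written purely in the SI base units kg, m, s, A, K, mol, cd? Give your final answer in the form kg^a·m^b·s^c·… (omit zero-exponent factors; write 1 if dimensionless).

Sv = J/kg (equivalent dose = energy per mass),
    = m²·s⁻².

m²·s⁻²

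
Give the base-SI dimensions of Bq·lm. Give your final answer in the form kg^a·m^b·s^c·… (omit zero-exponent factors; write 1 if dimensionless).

Bq = 1/s = s⁻¹ (activity is decays per second).
lm = cd·sr = cd (luminous flux; sr is dimensionless).
Combining: Bq·lm = s⁻¹ · cd = s⁻¹·cd.

s⁻¹·cd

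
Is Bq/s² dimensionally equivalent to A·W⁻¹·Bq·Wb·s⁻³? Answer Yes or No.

Yes

Left side:
  Bq = s⁻¹.
  Combining: Bq·s⁻² = s⁻¹ · s⁻² = s⁻³.
Right side:
  W = kg·m²·s⁻³.
  So W⁻¹ = kg⁻¹·m⁻²·s³.
  Bq = s⁻¹.
  Wb = kg·m²·s⁻²·A⁻¹.
  Combining: A·W⁻¹·Bq·Wb·s⁻³ = A · (kg⁻¹·m⁻²·s³) · s⁻¹ · (kg·m²·s⁻²·A⁻¹) · s⁻³ = s⁻³.
Both reduce to s⁻³.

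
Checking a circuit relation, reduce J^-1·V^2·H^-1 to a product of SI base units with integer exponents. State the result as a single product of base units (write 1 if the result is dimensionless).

s⁻²

J = N·m (work = force × distance),
    = kg·m²·s⁻².
So J⁻¹ = kg⁻¹·m⁻²·s².
V = W/A (potential = power per current),
    = kg·m²·s⁻³·A⁻¹.
So V² = kg²·m⁴·s⁻⁶·A⁻².
H = Wb/A (inductance = flux per current),
    = kg·m²·s⁻²·A⁻².
So H⁻¹ = kg⁻¹·m⁻²·s²·A².
Combining: J⁻¹·V²·H⁻¹ = (kg⁻¹·m⁻²·s²) · (kg²·m⁴·s⁻⁶·A⁻²) · (kg⁻¹·m⁻²·s²·A²) = s⁻².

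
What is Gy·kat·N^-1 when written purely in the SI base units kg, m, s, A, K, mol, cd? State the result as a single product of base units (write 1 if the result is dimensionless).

Gy = m²·s⁻².
kat = s⁻¹·mol.
N = kg·m·s⁻².
So N⁻¹ = kg⁻¹·m⁻¹·s².
Combining: Gy·kat·N⁻¹ = (m²·s⁻²) · (s⁻¹·mol) · (kg⁻¹·m⁻¹·s²) = kg⁻¹·m·s⁻¹·mol.

kg⁻¹·m·s⁻¹·mol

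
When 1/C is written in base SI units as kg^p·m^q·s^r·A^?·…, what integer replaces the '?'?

-1

C = A·s = s·A (charge = current × time).
So C⁻¹ = s⁻¹·A⁻¹.
The exponent of A is -1.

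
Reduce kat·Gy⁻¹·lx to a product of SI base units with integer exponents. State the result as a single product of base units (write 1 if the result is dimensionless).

kat = mol/s = s⁻¹·mol (catalytic activity).
Gy = J/kg (absorbed dose = energy per mass),
    = m²·s⁻².
So Gy⁻¹ = m⁻²·s².
lx = lm/m² (illuminance = luminous flux per area),
    = m⁻²·cd.
Combining: kat·Gy⁻¹·lx = (s⁻¹·mol) · (m⁻²·s²) · (m⁻²·cd) = m⁻⁴·s·mol·cd.

m⁻⁴·s·mol·cd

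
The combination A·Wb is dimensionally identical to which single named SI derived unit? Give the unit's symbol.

J

Wb = V·s (flux: a volt is a weber per second),
    = kg·m²·s⁻²·A⁻¹.
Combining: A·Wb = A · (kg·m²·s⁻²·A⁻¹) = kg·m²·s⁻².
kg·m²·s⁻² is the base-SI form of the joule.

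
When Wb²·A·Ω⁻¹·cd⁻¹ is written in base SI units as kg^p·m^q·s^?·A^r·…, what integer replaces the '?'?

Wb = V·s (flux: a volt is a weber per second),
    = kg·m²·s⁻²·A⁻¹.
So Wb² = kg²·m⁴·s⁻⁴·A⁻².
Ω = V/A (resistance = voltage per current),
    = kg·m²·s⁻³·A⁻².
So Ω⁻¹ = kg⁻¹·m⁻²·s³·A².
Combining: Wb²·A·Ω⁻¹·cd⁻¹ = (kg²·m⁴·s⁻⁴·A⁻²) · A · (kg⁻¹·m⁻²·s³·A²) · cd⁻¹ = kg·m²·s⁻¹·A·cd⁻¹.
The exponent of s is -1.

-1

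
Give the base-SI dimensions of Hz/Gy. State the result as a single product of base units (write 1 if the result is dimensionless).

Hz = 1/s = s⁻¹ (frequency is cycles per second).
Gy = J/kg (absorbed dose = energy per mass),
    = m²·s⁻².
So Gy⁻¹ = m⁻²·s².
Combining: Hz·Gy⁻¹ = s⁻¹ · (m⁻²·s²) = m⁻²·s.

m⁻²·s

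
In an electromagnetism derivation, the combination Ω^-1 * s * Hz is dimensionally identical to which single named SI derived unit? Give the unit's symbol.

Ω = kg·m²·s⁻³·A⁻².
So Ω⁻¹ = kg⁻¹·m⁻²·s³·A².
Hz = s⁻¹.
Combining: Ω⁻¹·s·Hz = (kg⁻¹·m⁻²·s³·A²) · s · s⁻¹ = kg⁻¹·m⁻²·s³·A².
kg⁻¹·m⁻²·s³·A² is the base-SI form of the siemens.

S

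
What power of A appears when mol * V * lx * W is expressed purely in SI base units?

V = kg·m²·s⁻³·A⁻¹.
lx = m⁻²·cd.
W = kg·m²·s⁻³.
Combining: mol·V·lx·W = mol · (kg·m²·s⁻³·A⁻¹) · (m⁻²·cd) · (kg·m²·s⁻³) = kg²·m²·s⁻⁶·A⁻¹·mol·cd.
The exponent of A is -1.

-1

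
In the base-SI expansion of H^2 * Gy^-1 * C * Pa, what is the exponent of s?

H = kg·m²·s⁻²·A⁻².
So H² = kg²·m⁴·s⁻⁴·A⁻⁴.
Gy = m²·s⁻².
So Gy⁻¹ = m⁻²·s².
C = s·A.
Pa = kg·m⁻¹·s⁻².
Combining: H²·Gy⁻¹·C·Pa = (kg²·m⁴·s⁻⁴·A⁻⁴) · (m⁻²·s²) · (s·A) · (kg·m⁻¹·s⁻²) = kg³·m·s⁻³·A⁻³.
The exponent of s is -3.

-3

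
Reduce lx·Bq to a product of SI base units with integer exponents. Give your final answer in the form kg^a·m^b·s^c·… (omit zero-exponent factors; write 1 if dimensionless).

m⁻²·s⁻¹·cd

lx = m⁻²·cd.
Bq = s⁻¹.
Combining: lx·Bq = (m⁻²·cd) · s⁻¹ = m⁻²·s⁻¹·cd.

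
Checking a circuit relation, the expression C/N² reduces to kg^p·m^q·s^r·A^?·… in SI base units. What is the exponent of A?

N = kg·m/s² = kg·m·s⁻² (force = mass × acceleration).
So N⁻² = kg⁻²·m⁻²·s⁴.
C = A·s = s·A (charge = current × time).
Combining: N⁻²·C = (kg⁻²·m⁻²·s⁴) · (s·A) = kg⁻²·m⁻²·s⁵·A.
The exponent of A is 1.

1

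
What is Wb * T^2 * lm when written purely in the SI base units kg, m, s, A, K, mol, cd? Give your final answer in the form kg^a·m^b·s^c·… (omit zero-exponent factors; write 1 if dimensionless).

kg³·m²·s⁻⁶·A⁻³·cd

Wb = V·s (flux: a volt is a weber per second),
    = kg·m²·s⁻²·A⁻¹.
T = Wb/m² (flux density = flux per area),
    = kg·s⁻²·A⁻¹.
So T² = kg²·s⁻⁴·A⁻².
lm = cd·sr = cd (luminous flux; sr is dimensionless).
Combining: Wb·T²·lm = (kg·m²·s⁻²·A⁻¹) · (kg²·s⁻⁴·A⁻²) · cd = kg³·m²·s⁻⁶·A⁻³·cd.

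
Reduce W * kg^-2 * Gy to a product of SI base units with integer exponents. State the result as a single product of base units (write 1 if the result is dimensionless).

kg⁻¹·m⁴·s⁻⁵

W = J/s (power = energy per time),
    = kg·m²·s⁻³.
Gy = J/kg (absorbed dose = energy per mass),
    = m²·s⁻².
Combining: W·kg⁻²·Gy = (kg·m²·s⁻³) · kg⁻² · (m²·s⁻²) = kg⁻¹·m⁴·s⁻⁵.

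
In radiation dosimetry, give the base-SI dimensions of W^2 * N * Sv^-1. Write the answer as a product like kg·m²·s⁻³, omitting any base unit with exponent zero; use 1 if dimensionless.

kg³·m³·s⁻⁶

W = J/s (power = energy per time),
    = kg·m²·s⁻³.
So W² = kg²·m⁴·s⁻⁶.
N = kg·m/s² = kg·m·s⁻² (force = mass × acceleration).
Sv = J/kg (equivalent dose = energy per mass),
    = m²·s⁻².
So Sv⁻¹ = m⁻²·s².
Combining: W²·N·Sv⁻¹ = (kg²·m⁴·s⁻⁶) · (kg·m·s⁻²) · (m⁻²·s²) = kg³·m³·s⁻⁶.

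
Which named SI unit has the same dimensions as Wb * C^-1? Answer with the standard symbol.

Ω

Wb = V·s (flux: a volt is a weber per second),
    = kg·m²·s⁻²·A⁻¹.
C = A·s = s·A (charge = current × time).
So C⁻¹ = s⁻¹·A⁻¹.
Combining: Wb·C⁻¹ = (kg·m²·s⁻²·A⁻¹) · (s⁻¹·A⁻¹) = kg·m²·s⁻³·A⁻².
kg·m²·s⁻³·A⁻² is the base-SI form of the ohm.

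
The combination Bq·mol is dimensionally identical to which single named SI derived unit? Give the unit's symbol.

Bq = 1/s = s⁻¹ (activity is decays per second).
Combining: Bq·mol = s⁻¹ · mol = s⁻¹·mol.
s⁻¹·mol is the base-SI form of the katal.

kat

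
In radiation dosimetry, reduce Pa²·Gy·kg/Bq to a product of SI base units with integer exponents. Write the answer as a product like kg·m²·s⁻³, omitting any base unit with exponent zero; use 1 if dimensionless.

kg³·s⁻⁵

Pa = N/m² (pressure = force per area),
    = kg·m⁻¹·s⁻².
So Pa² = kg²·m⁻²·s⁻⁴.
Bq = 1/s = s⁻¹ (activity is decays per second).
So Bq⁻¹ = s.
Gy = J/kg (absorbed dose = energy per mass),
    = m²·s⁻².
Combining: Pa²·Bq⁻¹·Gy·kg = (kg²·m⁻²·s⁻⁴) · s · (m²·s⁻²) · kg = kg³·s⁻⁵.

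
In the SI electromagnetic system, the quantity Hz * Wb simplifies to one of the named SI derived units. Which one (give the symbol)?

Hz = s⁻¹.
Wb = kg·m²·s⁻²·A⁻¹.
Combining: Hz·Wb = s⁻¹ · (kg·m²·s⁻²·A⁻¹) = kg·m²·s⁻³·A⁻¹.
kg·m²·s⁻³·A⁻¹ is the base-SI form of the volt.

V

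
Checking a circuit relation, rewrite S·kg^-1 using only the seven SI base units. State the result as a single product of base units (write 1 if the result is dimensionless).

S = 1/Ω (conductance is reciprocal resistance),
    = kg⁻¹·m⁻²·s³·A².
Combining: S·kg⁻¹ = (kg⁻¹·m⁻²·s³·A²) · kg⁻¹ = kg⁻²·m⁻²·s³·A².

kg⁻²·m⁻²·s³·A²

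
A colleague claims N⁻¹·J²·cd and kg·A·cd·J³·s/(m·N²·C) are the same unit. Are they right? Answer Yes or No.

No

Left side:
  N = kg·m/s² = kg·m·s⁻² (force = mass × acceleration).
  So N⁻¹ = kg⁻¹·m⁻¹·s².
  J = N·m (work = force × distance),
      = kg·m²·s⁻².
  So J² = kg²·m⁴·s⁻⁴.
  Combining: N⁻¹·J²·cd = (kg⁻¹·m⁻¹·s²) · (kg²·m⁴·s⁻⁴) · cd = kg·m³·s⁻²·cd.
Right side:
  N = kg·m/s² = kg·m·s⁻² (force = mass × acceleration).
  So N⁻² = kg⁻²·m⁻²·s⁴.
  C = A·s = s·A (charge = current × time).
  So C⁻¹ = s⁻¹·A⁻¹.
  J = N·m (work = force × distance),
      = kg·m²·s⁻².
  So J³ = kg³·m⁶·s⁻⁶.
  Combining: m⁻¹·kg·A·cd·N⁻²·C⁻¹·J³·s = m⁻¹ · kg · A · cd · (kg⁻²·m⁻²·s⁴) · (s⁻¹·A⁻¹) · (kg³·m⁶·s⁻⁶) · s = kg²·m³·s⁻²·cd.
Left is kg·m³·s⁻²·cd; right is kg²·m³·s⁻²·cd — different.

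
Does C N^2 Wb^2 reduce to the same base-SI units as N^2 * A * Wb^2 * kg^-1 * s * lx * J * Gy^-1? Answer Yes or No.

No

Left side:
  C = A·s = s·A (charge = current × time).
  N = kg·m/s² = kg·m·s⁻² (force = mass × acceleration).
  So N² = kg²·m²·s⁻⁴.
  Wb = V·s (flux: a volt is a weber per second),
      = kg·m²·s⁻²·A⁻¹.
  So Wb² = kg²·m⁴·s⁻⁴·A⁻².
  Combining: C·N²·Wb² = (s·A) · (kg²·m²·s⁻⁴) · (kg²·m⁴·s⁻⁴·A⁻²) = kg⁴·m⁶·s⁻⁷·A⁻¹.
Right side:
  N = kg·m/s² = kg·m·s⁻² (force = mass × acceleration).
  So N² = kg²·m²·s⁻⁴.
  Wb = V·s (flux: a volt is a weber per second),
      = kg·m²·s⁻²·A⁻¹.
  So Wb² = kg²·m⁴·s⁻⁴·A⁻².
  lx = lm/m² (illuminance = luminous flux per area),
      = m⁻²·cd.
  J = N·m (work = force × distance),
      = kg·m²·s⁻².
  Gy = J/kg (absorbed dose = energy per mass),
      = m²·s⁻².
  So Gy⁻¹ = m⁻²·s².
  Combining: N²·A·Wb²·kg⁻¹·s·lx·J·Gy⁻¹ = (kg²·m²·s⁻⁴) · A · (kg²·m⁴·s⁻⁴·A⁻²) · kg⁻¹ · s · (m⁻²·cd) · (kg·m²·s⁻²) · (m⁻²·s²) = kg⁴·m⁴·s⁻⁷·A⁻¹·cd.
Left is kg⁴·m⁶·s⁻⁷·A⁻¹; right is kg⁴·m⁴·s⁻⁷·A⁻¹·cd — different.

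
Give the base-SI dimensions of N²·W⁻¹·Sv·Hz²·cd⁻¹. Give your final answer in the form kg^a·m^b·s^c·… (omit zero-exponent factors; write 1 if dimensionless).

kg·m²·s⁻⁵·cd⁻¹

N = kg·m/s² = kg·m·s⁻² (force = mass × acceleration).
So N² = kg²·m²·s⁻⁴.
W = J/s (power = energy per time),
    = kg·m²·s⁻³.
So W⁻¹ = kg⁻¹·m⁻²·s³.
Sv = J/kg (equivalent dose = energy per mass),
    = m²·s⁻².
Hz = 1/s = s⁻¹ (frequency is cycles per second).
So Hz² = s⁻².
Combining: N²·W⁻¹·Sv·Hz²·cd⁻¹ = (kg²·m²·s⁻⁴) · (kg⁻¹·m⁻²·s³) · (m²·s⁻²) · s⁻² · cd⁻¹ = kg·m²·s⁻⁵·cd⁻¹.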